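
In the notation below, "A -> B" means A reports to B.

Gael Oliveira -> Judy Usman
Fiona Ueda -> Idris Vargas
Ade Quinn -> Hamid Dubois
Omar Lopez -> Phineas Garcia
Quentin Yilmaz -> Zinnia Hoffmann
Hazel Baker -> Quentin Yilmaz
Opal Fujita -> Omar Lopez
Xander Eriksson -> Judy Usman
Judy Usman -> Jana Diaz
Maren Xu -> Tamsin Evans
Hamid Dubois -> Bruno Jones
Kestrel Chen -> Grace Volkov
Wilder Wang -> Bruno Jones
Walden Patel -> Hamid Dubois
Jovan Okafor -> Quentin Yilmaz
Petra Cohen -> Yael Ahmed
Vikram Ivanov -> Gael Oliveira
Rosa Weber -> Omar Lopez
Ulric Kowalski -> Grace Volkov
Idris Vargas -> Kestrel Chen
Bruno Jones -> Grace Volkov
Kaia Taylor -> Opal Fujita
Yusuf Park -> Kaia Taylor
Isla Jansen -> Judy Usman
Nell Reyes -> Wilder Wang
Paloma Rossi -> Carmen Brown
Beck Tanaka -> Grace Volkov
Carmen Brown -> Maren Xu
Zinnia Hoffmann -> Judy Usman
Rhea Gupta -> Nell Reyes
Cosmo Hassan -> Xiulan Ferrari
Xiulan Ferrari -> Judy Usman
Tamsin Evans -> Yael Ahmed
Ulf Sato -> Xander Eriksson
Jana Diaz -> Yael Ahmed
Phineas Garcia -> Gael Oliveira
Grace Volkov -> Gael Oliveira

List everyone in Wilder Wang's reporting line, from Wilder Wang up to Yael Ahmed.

Wilder Wang -> Bruno Jones -> Grace Volkov -> Gael Oliveira -> Judy Usman -> Jana Diaz -> Yael Ahmed

Wilder Wang reports to Bruno Jones. Bruno Jones reports to Grace Volkov. Grace Volkov reports to Gael Oliveira. Gael Oliveira reports to Judy Usman. Judy Usman reports to Jana Diaz. Jana Diaz reports to Yael Ahmed. Yael Ahmed is at the top.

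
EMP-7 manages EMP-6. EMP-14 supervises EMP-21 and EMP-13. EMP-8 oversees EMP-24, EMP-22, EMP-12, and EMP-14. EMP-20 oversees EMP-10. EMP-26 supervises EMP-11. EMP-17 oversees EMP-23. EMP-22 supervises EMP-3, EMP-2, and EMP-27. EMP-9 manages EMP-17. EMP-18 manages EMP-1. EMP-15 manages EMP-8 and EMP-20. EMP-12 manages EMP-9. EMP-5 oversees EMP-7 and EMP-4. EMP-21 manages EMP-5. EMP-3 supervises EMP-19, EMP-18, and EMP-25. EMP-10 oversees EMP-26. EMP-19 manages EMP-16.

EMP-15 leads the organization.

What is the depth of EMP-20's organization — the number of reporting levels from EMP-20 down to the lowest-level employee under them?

The longest chain under EMP-20 runs EMP-20 → EMP-10 → EMP-26 → EMP-11, which is 3 levels below EMP-20.

3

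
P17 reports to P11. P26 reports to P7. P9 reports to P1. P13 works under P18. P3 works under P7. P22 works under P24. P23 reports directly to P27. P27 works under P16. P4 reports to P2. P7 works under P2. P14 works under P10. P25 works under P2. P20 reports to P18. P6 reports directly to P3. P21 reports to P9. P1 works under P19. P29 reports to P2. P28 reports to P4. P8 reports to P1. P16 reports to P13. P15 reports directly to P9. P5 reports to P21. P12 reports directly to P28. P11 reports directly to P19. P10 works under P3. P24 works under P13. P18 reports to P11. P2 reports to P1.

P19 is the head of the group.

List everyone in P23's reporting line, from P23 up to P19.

P23 -> P27 -> P16 -> P13 -> P18 -> P11 -> P19

P23 reports to P27. P27 reports to P16. P16 reports to P13. P13 reports to P18. P18 reports to P11. P11 reports to P19. P19 is at the top.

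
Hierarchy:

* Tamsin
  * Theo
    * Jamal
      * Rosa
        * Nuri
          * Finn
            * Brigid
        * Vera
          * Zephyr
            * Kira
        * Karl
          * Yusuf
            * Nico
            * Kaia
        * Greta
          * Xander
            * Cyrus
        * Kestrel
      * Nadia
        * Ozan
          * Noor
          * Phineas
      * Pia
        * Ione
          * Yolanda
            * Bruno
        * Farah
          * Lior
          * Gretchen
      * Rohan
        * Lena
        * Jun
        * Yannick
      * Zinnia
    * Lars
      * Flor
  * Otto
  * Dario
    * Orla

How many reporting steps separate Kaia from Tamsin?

6

Chain from Kaia up to Tamsin: Kaia → Yusuf → Karl → Rosa → Jamal → Theo → Tamsin. That is 6 steps up, so Kaia is 6 levels below Tamsin.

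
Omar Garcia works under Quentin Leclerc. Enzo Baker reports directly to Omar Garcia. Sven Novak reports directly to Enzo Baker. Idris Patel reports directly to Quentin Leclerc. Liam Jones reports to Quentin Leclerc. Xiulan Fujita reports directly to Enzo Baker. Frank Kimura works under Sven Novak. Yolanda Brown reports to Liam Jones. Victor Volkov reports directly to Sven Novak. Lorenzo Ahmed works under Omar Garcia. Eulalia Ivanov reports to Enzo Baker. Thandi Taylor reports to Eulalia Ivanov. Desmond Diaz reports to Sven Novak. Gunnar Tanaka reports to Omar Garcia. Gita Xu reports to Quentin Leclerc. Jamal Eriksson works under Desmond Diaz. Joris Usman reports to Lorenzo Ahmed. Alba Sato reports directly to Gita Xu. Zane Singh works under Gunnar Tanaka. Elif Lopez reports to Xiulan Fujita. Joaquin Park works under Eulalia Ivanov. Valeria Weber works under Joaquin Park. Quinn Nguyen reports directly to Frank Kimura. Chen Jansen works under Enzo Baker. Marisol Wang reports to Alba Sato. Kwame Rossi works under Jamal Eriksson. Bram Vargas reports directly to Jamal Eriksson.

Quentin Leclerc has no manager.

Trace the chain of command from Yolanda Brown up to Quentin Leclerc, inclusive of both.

Yolanda Brown -> Liam Jones -> Quentin Leclerc

Yolanda Brown reports to Liam Jones. Liam Jones reports to Quentin Leclerc. Quentin Leclerc is at the top.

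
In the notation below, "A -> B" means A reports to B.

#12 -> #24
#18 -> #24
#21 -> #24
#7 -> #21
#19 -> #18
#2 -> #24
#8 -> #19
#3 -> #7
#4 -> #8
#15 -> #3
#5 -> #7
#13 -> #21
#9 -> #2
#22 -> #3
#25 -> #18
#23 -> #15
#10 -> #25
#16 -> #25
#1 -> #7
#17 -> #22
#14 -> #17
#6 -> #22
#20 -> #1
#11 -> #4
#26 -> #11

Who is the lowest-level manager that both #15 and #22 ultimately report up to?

#15's chain of managers is #3, #7, #21, #24. #22's chain of managers is #3, #7, #21, #24. The first manager that appears in both chains is #3.

#3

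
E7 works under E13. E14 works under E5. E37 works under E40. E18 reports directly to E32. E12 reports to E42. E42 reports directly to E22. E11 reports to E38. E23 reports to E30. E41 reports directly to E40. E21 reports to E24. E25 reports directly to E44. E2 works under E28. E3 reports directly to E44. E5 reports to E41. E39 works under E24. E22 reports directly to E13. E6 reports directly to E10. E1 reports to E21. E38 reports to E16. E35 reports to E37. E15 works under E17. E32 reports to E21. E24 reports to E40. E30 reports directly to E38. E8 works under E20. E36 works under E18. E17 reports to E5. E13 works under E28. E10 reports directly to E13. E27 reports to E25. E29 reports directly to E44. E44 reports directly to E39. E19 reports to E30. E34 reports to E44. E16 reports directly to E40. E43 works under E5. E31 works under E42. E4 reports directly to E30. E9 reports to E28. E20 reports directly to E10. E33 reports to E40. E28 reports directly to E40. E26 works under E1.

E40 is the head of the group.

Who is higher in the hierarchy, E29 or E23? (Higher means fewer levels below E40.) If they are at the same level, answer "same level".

Both E29 and E23 are 4 levels below E40.

same level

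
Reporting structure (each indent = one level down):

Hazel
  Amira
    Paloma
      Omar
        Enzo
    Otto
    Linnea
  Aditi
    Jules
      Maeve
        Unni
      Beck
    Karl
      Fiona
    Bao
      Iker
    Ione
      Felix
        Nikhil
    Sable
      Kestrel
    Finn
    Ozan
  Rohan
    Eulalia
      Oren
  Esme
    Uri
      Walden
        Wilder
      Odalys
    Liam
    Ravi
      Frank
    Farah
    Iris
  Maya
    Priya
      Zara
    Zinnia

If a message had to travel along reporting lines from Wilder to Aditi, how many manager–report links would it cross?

5

Wilder is 4 levels below Hazel, and Aditi is 1 level below Hazel (their lowest common manager). The shortest path runs up from Wilder to Hazel and back down to Aditi: 4 + 1 = 5 links.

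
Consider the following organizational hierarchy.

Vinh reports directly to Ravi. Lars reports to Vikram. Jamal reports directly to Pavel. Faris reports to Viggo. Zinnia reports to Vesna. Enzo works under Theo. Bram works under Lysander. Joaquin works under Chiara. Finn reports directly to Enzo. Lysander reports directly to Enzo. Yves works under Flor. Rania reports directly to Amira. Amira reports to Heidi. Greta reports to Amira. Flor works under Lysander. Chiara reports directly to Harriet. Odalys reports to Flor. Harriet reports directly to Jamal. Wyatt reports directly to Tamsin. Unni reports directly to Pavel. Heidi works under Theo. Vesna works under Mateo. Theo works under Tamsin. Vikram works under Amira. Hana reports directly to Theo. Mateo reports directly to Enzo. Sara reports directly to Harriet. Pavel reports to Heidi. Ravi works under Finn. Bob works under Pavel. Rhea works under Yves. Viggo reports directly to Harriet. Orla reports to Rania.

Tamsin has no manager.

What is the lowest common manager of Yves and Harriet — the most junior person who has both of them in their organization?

Theo

Yves's chain of managers is Flor, Lysander, Enzo, Theo, Tamsin. Harriet's chain of managers is Jamal, Pavel, Heidi, Theo, Tamsin. The first manager that appears in both chains is Theo.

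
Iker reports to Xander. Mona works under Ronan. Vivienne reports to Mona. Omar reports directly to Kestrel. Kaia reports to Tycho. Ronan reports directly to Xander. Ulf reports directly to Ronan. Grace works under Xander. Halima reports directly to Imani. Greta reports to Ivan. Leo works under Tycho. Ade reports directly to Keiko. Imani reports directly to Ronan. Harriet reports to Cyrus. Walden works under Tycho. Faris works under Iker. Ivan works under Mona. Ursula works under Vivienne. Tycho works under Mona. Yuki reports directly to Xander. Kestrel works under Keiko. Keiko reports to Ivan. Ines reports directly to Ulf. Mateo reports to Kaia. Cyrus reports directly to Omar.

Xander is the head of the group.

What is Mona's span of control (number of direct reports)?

Mona directly manages Vivienne, Tycho, Ivan. That is 3 direct reports.

3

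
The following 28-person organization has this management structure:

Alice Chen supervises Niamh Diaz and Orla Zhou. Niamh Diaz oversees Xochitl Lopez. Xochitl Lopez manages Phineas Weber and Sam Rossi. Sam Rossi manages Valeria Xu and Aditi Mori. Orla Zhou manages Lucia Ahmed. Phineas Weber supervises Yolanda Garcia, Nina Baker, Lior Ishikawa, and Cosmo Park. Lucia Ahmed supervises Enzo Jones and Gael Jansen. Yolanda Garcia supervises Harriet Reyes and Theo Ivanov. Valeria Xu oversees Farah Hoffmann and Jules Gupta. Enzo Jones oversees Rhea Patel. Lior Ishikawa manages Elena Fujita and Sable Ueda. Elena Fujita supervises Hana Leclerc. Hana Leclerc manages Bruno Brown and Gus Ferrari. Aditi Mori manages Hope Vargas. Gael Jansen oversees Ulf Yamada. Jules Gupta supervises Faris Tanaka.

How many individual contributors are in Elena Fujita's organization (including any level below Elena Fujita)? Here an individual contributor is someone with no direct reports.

The people in Elena Fujita's organization with no one reporting to them are Gus Ferrari, Bruno Brown. That is 2.

2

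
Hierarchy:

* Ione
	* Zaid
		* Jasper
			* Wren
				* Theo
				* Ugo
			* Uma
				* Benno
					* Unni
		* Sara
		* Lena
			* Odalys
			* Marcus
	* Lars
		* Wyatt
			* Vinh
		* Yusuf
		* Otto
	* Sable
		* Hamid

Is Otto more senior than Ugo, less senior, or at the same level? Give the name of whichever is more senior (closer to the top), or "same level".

Otto is 2 levels below Ione; Ugo is 4. Otto is higher.

Otto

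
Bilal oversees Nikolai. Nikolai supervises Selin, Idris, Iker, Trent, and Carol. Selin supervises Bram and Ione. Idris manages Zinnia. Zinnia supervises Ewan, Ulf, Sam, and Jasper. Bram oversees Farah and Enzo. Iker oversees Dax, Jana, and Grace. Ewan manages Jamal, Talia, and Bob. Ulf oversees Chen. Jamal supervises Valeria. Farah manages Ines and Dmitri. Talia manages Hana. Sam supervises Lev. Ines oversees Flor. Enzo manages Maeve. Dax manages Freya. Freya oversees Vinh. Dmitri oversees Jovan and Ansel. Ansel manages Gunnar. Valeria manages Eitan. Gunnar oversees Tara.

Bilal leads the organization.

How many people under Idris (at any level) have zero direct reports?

The people in Idris's organization with no one reporting to them are Jasper, Lev, Chen, Bob, Hana, Eitan. That is 6.

6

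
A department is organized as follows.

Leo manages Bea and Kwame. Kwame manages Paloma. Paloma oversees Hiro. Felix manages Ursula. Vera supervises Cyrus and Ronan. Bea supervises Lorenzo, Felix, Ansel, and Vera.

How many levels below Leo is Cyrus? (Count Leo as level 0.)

3

Chain from Cyrus up to Leo: Cyrus → Vera → Bea → Leo. That is 3 steps up, so Cyrus is 3 levels below Leo.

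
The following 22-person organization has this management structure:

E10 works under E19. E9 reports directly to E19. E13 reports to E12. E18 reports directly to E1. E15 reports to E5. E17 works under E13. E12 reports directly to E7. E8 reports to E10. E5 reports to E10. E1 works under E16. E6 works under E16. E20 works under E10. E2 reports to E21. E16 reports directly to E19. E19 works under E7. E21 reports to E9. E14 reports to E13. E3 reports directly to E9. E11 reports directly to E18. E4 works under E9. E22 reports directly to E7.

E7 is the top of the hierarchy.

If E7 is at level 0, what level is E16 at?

Chain from E16 up to E7: E16 → E19 → E7. That is 2 steps up, so E16 is 2 levels below E7.

2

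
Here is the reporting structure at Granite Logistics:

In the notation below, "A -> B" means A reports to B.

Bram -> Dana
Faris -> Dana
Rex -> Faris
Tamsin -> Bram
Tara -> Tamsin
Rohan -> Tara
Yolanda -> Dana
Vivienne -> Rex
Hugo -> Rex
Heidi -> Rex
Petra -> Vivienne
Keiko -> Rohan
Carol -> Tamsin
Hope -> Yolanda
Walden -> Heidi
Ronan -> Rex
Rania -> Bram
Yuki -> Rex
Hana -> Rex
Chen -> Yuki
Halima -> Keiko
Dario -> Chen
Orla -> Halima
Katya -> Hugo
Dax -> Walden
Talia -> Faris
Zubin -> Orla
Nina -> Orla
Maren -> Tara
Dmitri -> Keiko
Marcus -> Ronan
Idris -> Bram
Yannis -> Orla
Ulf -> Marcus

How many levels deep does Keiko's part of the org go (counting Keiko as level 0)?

The longest chain under Keiko runs Keiko → Halima → Orla → Yannis, which is 3 levels below Keiko.

3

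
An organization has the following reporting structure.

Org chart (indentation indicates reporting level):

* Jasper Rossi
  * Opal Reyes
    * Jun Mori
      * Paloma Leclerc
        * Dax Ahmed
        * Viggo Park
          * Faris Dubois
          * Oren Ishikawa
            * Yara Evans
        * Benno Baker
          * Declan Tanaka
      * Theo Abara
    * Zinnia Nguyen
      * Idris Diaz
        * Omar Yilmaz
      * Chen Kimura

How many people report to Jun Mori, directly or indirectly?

9

Jun Mori directly manages Paloma Leclerc, Theo Abara. Under Paloma Leclerc: Benno Baker, Declan Tanaka, Viggo Park, Oren Ishikawa, Yara Evans, Faris Dubois, Dax Ahmed (7). Theo Abara has no reports. So Jun Mori's organization is 2 direct reports plus everyone under them: 8 + 1 = 9.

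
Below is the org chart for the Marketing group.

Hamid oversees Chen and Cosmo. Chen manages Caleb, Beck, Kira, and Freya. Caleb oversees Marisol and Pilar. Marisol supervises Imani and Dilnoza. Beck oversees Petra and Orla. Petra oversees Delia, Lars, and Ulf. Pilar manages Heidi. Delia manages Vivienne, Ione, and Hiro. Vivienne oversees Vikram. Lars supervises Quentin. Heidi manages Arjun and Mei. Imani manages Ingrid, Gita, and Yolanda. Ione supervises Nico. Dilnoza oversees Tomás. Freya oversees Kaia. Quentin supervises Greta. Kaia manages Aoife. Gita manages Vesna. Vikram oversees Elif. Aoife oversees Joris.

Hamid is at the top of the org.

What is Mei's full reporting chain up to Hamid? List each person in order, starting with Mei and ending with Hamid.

Mei -> Heidi -> Pilar -> Caleb -> Chen -> Hamid

Mei reports to Heidi. Heidi reports to Pilar. Pilar reports to Caleb. Caleb reports to Chen. Chen reports to Hamid. Hamid is at the top.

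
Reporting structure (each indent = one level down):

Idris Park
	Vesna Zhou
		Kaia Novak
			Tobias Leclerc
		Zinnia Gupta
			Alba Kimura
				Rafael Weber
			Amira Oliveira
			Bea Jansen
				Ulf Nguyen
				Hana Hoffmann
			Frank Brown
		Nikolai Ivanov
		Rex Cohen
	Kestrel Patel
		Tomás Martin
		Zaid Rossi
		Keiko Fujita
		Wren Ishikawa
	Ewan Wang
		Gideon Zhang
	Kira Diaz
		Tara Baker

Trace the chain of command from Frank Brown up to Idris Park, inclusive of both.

Frank Brown reports to Zinnia Gupta. Zinnia Gupta reports to Vesna Zhou. Vesna Zhou reports to Idris Park. Idris Park is at the top.

Frank Brown -> Zinnia Gupta -> Vesna Zhou -> Idris Park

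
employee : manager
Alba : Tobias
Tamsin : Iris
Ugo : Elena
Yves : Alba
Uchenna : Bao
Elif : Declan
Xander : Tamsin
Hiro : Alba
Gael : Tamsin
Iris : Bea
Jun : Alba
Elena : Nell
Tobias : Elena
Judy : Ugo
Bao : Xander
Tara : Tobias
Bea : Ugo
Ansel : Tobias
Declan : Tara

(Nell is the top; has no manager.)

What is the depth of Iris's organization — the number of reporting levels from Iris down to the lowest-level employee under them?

4

The longest chain under Iris runs Iris → Tamsin → Xander → Bao → Uchenna, which is 4 levels below Iris.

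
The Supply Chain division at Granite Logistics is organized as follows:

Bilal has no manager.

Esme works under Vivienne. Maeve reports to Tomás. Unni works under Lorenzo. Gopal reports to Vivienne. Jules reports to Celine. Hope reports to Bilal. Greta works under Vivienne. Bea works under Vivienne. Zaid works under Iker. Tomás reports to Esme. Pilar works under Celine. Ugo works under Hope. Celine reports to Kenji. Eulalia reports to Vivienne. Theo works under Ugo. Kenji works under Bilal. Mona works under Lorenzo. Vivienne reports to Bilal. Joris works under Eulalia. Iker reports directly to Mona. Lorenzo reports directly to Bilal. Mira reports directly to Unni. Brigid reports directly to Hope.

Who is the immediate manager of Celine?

Kenji

Celine reports directly to Kenji.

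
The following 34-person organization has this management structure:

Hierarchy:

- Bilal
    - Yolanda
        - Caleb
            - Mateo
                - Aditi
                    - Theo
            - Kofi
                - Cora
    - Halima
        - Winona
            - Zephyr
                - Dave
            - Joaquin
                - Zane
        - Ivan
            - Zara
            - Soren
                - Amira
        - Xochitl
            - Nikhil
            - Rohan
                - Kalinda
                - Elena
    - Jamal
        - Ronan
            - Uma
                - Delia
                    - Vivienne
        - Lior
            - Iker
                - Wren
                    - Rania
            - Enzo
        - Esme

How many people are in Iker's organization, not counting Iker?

Iker directly manages Wren. Under Wren: Rania (1). That's 2 in total.

2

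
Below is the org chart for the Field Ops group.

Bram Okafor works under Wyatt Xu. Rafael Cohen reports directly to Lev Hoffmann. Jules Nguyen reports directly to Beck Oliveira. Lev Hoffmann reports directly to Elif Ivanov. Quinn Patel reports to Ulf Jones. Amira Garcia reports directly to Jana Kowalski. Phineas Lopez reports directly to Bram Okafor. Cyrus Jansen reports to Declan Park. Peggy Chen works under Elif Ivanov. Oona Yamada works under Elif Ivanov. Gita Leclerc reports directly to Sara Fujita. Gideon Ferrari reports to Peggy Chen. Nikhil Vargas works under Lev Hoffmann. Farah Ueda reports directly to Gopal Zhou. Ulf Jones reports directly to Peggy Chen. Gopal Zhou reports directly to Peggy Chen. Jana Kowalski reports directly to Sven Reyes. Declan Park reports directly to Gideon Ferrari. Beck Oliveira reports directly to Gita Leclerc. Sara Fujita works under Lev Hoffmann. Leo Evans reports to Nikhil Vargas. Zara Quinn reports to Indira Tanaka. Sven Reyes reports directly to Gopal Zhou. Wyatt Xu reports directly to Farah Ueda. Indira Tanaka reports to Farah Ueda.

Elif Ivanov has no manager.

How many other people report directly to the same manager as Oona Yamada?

Oona Yamada reports to Elif Ivanov. Elif Ivanov's other direct reports are Peggy Chen, Lev Hoffmann — 2 peers.

2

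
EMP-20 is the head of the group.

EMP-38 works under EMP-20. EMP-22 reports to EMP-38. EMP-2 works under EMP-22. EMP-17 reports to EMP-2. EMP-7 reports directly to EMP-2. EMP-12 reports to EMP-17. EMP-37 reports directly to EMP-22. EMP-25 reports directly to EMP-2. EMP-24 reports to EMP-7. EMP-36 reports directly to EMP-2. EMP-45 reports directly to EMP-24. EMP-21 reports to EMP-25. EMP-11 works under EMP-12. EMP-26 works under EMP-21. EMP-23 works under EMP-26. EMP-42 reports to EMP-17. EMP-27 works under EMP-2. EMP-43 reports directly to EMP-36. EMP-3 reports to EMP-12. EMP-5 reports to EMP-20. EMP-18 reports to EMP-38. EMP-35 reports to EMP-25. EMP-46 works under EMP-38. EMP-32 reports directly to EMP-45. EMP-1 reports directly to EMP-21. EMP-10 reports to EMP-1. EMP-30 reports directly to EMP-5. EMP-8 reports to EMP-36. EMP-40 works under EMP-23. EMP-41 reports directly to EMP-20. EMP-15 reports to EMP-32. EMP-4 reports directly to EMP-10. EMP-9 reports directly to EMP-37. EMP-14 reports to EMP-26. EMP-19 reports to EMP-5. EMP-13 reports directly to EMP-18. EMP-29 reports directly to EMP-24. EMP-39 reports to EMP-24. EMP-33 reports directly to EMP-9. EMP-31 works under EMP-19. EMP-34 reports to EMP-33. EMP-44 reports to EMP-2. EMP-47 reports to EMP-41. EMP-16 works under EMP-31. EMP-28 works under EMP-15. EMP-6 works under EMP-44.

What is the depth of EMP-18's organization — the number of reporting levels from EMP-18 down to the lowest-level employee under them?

1

The longest chain under EMP-18 runs EMP-18 → EMP-13, which is 1 level below EMP-18.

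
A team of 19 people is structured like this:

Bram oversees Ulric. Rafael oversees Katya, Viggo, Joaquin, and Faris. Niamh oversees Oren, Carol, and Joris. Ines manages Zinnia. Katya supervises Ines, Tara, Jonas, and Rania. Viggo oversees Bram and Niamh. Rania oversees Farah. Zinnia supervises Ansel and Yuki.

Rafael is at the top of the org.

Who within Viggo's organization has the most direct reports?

Direct-report counts within Viggo's organization: Viggo has 2; Bram has 1; Niamh has 3. The largest is 3, held by Niamh.

Niamh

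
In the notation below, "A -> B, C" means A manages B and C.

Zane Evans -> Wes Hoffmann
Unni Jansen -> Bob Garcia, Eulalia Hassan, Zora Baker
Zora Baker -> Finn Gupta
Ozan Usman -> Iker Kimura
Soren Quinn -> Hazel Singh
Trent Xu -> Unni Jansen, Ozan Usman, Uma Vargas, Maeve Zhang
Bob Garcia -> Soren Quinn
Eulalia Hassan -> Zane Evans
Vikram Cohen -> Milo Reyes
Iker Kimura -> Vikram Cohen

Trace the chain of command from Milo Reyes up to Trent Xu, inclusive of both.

Milo Reyes reports to Vikram Cohen. Vikram Cohen reports to Iker Kimura. Iker Kimura reports to Ozan Usman. Ozan Usman reports to Trent Xu. Trent Xu is at the top.

Milo Reyes -> Vikram Cohen -> Iker Kimura -> Ozan Usman -> Trent Xu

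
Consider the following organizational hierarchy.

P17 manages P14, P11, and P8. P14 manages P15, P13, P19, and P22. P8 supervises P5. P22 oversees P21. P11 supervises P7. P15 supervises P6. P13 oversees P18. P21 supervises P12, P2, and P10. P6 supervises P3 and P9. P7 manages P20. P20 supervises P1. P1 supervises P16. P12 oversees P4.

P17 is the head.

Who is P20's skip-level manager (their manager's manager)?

P11

P20 reports to P7, and P7 reports to P11. So P20's skip-level manager is P11.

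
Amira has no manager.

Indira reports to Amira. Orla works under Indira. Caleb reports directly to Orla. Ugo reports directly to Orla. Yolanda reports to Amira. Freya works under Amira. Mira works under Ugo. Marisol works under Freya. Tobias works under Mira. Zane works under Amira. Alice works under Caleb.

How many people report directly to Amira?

4

Amira directly manages Indira, Yolanda, Freya, Zane. That is 4 direct reports.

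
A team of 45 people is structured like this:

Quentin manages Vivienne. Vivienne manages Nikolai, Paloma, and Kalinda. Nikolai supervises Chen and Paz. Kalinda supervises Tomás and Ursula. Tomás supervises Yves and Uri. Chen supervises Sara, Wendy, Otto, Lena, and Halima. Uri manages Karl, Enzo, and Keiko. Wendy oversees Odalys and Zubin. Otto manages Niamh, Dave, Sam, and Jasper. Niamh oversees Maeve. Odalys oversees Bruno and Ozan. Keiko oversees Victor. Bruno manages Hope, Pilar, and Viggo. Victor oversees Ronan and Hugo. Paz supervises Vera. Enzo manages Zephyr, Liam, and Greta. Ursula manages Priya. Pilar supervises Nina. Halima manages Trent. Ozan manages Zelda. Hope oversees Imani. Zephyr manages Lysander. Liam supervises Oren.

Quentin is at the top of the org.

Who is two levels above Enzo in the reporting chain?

Enzo reports to Uri, and Uri reports to Tomás. So Enzo's skip-level manager is Tomás.

Tomás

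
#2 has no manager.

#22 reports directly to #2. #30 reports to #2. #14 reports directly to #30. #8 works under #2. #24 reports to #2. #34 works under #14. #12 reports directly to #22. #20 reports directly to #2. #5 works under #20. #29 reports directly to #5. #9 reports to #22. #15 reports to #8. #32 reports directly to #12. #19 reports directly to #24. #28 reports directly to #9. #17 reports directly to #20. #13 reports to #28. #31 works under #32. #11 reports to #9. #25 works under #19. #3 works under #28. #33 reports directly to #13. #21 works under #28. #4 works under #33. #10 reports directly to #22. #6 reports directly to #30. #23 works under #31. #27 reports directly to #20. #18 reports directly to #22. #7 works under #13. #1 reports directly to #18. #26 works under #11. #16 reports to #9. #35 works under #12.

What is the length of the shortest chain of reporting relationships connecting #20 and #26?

5

#20 is 1 level below #2, and #26 is 4 levels below #2 (their lowest common manager). The shortest path runs up from #20 to #2 and back down to #26: 1 + 4 = 5 links.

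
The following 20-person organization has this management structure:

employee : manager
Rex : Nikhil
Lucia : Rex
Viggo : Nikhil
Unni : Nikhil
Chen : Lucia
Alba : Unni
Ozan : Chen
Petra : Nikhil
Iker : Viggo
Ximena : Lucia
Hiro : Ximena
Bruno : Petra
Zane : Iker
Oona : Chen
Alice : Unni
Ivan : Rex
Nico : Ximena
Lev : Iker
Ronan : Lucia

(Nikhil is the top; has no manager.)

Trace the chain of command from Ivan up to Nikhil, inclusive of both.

Ivan -> Rex -> Nikhil

Ivan reports to Rex. Rex reports to Nikhil. Nikhil is at the top.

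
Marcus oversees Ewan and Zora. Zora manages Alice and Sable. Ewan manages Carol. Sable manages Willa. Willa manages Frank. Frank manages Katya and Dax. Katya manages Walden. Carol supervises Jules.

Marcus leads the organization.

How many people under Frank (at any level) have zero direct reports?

The people in Frank's organization with no one reporting to them are Dax, Walden. That is 2.

2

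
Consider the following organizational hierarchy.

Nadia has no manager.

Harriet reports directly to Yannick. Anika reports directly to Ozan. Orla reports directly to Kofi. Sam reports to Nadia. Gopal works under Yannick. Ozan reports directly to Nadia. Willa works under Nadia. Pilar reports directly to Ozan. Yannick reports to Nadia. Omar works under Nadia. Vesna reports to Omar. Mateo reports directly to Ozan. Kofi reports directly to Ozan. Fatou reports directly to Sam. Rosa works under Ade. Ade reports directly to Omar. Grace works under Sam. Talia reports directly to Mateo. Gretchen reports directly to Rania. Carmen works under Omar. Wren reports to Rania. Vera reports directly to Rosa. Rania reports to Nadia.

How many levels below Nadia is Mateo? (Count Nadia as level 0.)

2

Chain from Mateo up to Nadia: Mateo → Ozan → Nadia. That is 2 steps up, so Mateo is 2 levels below Nadia.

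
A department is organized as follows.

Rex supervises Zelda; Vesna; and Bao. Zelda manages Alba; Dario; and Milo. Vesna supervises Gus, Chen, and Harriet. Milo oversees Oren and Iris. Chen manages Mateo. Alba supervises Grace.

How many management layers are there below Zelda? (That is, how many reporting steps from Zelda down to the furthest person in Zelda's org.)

2

The longest chain under Zelda runs Zelda → Alba → Grace, which is 2 levels below Zelda.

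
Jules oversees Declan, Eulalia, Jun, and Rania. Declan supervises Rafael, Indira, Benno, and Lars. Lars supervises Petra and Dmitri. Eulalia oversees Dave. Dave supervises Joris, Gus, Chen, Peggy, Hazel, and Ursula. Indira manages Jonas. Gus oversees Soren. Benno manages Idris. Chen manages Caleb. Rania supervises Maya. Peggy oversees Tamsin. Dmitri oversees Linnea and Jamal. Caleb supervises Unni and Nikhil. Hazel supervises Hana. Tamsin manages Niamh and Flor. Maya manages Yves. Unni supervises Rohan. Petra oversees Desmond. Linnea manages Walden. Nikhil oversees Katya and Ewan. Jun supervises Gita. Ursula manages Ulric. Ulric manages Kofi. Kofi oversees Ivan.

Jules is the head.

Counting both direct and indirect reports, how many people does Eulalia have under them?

Eulalia directly manages Dave. Under Dave: Ursula, Ulric, Kofi, Ivan, Hazel, Hana, Peggy, Tamsin, Flor, Niamh, Chen, Caleb, Nikhil, Ewan, Katya, Unni, Rohan, Gus, Soren, Joris (20). That's 21 in total.

21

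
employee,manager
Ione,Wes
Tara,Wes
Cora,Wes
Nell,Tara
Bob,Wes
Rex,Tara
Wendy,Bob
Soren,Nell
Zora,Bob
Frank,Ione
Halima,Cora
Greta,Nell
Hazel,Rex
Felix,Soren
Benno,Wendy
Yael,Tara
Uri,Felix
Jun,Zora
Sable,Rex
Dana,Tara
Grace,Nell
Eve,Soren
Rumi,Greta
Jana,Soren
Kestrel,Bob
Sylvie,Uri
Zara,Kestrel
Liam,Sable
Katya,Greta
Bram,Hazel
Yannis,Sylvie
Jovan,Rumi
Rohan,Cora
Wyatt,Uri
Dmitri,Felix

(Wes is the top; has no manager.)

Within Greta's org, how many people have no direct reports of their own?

2

The people in Greta's organization with no one reporting to them are Katya, Jovan. That is 2.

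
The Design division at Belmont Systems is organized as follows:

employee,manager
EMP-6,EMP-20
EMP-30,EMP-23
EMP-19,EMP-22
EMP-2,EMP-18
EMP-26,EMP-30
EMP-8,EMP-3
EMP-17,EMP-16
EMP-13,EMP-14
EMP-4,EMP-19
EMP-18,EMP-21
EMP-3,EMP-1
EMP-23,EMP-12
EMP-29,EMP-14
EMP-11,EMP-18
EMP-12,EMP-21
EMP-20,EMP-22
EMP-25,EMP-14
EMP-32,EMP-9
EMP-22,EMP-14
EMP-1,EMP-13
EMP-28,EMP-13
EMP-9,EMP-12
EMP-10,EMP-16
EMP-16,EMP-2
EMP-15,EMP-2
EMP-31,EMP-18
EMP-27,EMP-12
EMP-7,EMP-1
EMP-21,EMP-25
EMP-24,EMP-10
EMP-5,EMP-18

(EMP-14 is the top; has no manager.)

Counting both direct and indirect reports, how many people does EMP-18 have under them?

9

EMP-18 directly manages EMP-31, EMP-2, EMP-5, EMP-11. EMP-31 has no reports. Under EMP-2: EMP-15, EMP-16, EMP-10, EMP-24, EMP-17 (5). EMP-5 has no reports. EMP-11 has no reports. So EMP-18's organization is 4 direct reports plus everyone under them: 1 + 6 + 1 + 1 = 9.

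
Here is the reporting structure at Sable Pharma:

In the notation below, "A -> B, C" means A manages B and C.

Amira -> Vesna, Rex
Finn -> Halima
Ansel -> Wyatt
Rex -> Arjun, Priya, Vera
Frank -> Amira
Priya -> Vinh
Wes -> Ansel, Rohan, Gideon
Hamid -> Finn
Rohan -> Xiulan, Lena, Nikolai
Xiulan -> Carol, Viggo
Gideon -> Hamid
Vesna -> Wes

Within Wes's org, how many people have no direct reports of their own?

The people in Wes's organization with no one reporting to them are Halima, Nikolai, Lena, Viggo, Carol, Wyatt. That is 6.

6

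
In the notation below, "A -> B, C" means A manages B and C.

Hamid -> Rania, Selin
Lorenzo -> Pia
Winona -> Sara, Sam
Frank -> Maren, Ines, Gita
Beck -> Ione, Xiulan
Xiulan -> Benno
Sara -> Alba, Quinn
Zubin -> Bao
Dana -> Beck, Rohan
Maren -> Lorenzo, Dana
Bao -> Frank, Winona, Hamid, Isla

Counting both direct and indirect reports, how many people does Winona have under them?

4

Winona directly manages Sara, Sam. Under Sara: Quinn, Alba (2). Sam has no reports. So Winona's organization is 2 direct reports plus everyone under them: 3 + 1 = 4.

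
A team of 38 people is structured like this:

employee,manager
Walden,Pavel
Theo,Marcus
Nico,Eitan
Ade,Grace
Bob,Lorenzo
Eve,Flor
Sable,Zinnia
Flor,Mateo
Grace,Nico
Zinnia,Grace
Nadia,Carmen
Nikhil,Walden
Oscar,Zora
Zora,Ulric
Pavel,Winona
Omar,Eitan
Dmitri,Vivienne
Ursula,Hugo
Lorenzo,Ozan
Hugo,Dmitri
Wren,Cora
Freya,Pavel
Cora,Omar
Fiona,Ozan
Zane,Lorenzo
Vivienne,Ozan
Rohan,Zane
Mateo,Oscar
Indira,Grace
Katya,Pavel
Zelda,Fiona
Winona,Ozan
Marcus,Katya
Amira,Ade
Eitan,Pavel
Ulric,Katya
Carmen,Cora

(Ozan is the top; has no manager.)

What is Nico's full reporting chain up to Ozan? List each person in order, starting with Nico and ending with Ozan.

Nico -> Eitan -> Pavel -> Winona -> Ozan

Nico reports to Eitan. Eitan reports to Pavel. Pavel reports to Winona. Winona reports to Ozan. Ozan is at the top.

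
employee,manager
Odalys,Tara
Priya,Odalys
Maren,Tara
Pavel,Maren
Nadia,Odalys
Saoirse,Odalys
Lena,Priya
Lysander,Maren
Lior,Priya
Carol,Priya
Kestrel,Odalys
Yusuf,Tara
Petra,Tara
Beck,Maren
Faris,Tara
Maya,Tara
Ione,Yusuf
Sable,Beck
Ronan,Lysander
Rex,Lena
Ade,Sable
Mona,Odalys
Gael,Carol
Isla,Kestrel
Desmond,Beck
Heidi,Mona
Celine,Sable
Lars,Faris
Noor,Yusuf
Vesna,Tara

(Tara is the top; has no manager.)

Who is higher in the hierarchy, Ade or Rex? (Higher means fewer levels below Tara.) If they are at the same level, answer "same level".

Both Ade and Rex are 4 levels below Tara.

same level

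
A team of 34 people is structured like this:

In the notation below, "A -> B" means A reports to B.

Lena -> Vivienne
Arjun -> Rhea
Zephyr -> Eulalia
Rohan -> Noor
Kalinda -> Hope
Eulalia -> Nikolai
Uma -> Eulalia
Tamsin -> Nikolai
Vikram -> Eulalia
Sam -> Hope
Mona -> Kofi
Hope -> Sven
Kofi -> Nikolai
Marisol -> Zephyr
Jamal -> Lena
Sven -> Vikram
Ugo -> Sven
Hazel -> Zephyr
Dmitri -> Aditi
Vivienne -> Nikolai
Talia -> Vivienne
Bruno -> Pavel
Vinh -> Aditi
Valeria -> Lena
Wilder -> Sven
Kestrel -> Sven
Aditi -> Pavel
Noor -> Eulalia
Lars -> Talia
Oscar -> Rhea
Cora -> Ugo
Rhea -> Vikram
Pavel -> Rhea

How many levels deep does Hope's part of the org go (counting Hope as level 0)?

The longest chain under Hope runs Hope → Kalinda, which is 1 level below Hope.

1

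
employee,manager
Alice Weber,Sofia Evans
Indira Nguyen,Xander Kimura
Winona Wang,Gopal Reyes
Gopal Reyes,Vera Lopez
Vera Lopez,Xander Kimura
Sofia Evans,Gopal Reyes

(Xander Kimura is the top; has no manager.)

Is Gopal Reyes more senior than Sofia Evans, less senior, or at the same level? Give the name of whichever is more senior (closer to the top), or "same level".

Gopal Reyes

Gopal Reyes is 2 levels below Xander Kimura; Sofia Evans is 3. Gopal Reyes is higher.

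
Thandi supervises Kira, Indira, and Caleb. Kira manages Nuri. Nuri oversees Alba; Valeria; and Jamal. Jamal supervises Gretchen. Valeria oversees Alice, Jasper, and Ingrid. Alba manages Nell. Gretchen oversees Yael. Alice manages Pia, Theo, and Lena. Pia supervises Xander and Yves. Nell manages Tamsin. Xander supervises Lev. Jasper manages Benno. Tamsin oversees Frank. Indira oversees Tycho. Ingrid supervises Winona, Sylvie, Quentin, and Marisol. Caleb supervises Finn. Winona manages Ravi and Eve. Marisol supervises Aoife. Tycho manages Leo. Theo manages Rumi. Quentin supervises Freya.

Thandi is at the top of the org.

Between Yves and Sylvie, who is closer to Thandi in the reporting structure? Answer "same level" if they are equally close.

Yves is 6 levels below Thandi; Sylvie is 5. Sylvie is higher.

Sylvie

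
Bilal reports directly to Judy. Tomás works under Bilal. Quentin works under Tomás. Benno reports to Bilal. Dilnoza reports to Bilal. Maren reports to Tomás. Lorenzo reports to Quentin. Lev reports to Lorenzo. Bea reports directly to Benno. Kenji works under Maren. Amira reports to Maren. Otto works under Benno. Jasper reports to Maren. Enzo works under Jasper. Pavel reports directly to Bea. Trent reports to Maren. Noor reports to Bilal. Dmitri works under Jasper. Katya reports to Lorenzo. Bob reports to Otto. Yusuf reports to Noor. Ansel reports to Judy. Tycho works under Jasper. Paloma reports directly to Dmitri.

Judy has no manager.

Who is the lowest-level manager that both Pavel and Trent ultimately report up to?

Pavel's chain of managers is Bea, Benno, Bilal, Judy. Trent's chain of managers is Maren, Tomás, Bilal, Judy. The first manager that appears in both chains is Bilal.

Bilal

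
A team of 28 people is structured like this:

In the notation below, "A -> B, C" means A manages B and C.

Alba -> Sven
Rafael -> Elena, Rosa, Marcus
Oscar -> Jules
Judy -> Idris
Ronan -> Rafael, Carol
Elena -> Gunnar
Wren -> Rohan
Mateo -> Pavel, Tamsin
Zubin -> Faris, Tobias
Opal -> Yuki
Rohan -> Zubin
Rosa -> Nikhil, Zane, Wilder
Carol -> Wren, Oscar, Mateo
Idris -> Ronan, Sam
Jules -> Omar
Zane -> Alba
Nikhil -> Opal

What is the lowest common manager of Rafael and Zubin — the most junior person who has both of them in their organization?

Ronan

Rafael's chain of managers is Ronan, Idris, Judy. Zubin's chain of managers is Rohan, Wren, Carol, Ronan, Idris, Judy. The first manager that appears in both chains is Ronan.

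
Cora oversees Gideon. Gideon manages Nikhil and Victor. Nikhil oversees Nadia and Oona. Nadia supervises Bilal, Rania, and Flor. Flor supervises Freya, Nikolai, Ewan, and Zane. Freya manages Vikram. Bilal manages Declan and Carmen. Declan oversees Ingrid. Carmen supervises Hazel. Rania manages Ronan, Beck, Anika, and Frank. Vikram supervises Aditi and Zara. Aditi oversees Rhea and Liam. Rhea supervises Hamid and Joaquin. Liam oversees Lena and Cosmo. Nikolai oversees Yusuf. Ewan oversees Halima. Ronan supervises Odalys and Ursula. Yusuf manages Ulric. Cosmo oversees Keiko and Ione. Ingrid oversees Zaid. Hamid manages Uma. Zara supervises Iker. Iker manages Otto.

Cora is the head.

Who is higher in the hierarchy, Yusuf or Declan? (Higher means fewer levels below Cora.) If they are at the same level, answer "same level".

Yusuf is 6 levels below Cora; Declan is 5. Declan is higher.

Declan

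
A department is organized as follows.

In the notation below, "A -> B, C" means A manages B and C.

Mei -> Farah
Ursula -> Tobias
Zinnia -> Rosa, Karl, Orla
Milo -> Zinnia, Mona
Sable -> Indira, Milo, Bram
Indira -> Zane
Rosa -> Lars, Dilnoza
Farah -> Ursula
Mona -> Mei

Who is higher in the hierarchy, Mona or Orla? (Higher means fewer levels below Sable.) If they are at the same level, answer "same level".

Mona is 2 levels below Sable; Orla is 3. Mona is higher.

Mona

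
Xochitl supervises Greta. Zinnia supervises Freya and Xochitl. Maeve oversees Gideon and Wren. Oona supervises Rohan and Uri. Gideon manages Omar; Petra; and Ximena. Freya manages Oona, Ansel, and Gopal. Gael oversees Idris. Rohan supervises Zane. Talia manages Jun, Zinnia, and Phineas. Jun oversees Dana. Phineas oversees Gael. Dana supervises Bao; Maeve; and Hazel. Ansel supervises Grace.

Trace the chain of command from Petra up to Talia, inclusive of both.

Petra reports to Gideon. Gideon reports to Maeve. Maeve reports to Dana. Dana reports to Jun. Jun reports to Talia. Talia is at the top.

Petra -> Gideon -> Maeve -> Dana -> Jun -> Talia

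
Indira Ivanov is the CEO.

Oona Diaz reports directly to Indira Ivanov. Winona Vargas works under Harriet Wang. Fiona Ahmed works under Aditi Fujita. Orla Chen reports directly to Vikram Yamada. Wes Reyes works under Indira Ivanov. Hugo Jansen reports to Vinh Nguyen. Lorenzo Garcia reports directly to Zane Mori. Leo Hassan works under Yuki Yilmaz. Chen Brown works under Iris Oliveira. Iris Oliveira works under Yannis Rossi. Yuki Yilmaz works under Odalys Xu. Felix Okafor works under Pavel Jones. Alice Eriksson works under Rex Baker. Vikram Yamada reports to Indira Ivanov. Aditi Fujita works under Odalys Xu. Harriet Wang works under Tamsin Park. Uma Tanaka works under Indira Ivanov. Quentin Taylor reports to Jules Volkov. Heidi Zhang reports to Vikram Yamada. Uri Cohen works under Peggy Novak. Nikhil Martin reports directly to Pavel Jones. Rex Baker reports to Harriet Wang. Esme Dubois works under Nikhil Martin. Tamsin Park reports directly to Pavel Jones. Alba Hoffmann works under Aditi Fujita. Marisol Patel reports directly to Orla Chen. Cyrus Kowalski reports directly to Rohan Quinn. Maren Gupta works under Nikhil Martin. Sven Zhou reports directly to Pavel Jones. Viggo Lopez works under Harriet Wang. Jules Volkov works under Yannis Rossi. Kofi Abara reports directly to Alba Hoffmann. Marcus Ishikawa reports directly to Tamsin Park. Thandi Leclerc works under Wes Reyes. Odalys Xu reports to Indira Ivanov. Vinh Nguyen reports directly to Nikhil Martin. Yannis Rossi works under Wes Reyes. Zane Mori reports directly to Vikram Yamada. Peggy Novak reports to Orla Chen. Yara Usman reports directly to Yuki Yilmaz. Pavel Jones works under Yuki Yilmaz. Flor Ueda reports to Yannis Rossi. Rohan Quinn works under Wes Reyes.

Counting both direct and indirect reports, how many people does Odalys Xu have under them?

Odalys Xu directly manages Yuki Yilmaz, Aditi Fujita. Under Yuki Yilmaz: Yara Usman, Leo Hassan, Pavel Jones, Sven Zhou, Felix Okafor, Tamsin Park, Marcus Ishikawa, Harriet Wang, Rex Baker, Alice Eriksson, Viggo Lopez, Winona Vargas, Nikhil Martin, Maren Gupta, Vinh Nguyen, Hugo Jansen, Esme Dubois (17). Under Aditi Fujita: Fiona Ahmed, Alba Hoffmann, Kofi Abara (3). So Odalys Xu's organization is 2 direct reports plus everyone under them: 18 + 4 = 22.

22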